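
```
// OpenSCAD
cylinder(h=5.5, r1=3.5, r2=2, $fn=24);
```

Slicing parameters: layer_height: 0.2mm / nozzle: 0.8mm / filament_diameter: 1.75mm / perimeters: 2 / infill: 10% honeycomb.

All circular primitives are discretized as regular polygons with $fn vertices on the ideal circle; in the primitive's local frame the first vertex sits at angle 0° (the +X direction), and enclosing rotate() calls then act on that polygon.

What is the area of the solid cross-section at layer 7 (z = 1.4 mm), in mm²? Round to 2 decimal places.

At z = 1.4 mm: the cone contributes a regular 24-gon of circumradius 3.118 (interpolated between r1=3.5 and r2=2 at t=0.255) (area = (24/2)·3.118²·sin(360°/24) = 30.20 mm²). Overall, the cross-section is a single solid region. Net area = 30.20 mm².

30.20 mm²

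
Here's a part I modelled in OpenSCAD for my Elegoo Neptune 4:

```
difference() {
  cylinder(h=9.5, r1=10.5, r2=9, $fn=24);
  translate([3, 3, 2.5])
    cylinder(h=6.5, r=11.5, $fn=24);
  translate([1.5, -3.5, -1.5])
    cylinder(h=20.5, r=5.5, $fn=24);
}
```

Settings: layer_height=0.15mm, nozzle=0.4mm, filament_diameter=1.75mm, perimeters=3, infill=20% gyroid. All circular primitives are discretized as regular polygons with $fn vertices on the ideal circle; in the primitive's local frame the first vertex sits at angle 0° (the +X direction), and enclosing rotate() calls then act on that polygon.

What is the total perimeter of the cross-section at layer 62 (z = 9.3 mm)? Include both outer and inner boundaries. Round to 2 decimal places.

79.88 mm

At z = 9.3 mm: the cone: at t=0.979 of its height the radius interpolates to r₁+(r₂−r₁)t = 9.032, giving a regular 24-gon of that circumradius (perimeter = 2·24·9.032·sin(180°/24) = 56.59 mm); the cylinder at (3, 3) does not reach this height (z outside [2.5, 9]); the cylinder at (1.5, -3.5): section is a regular 24-gon, circumradius r=5.5 (perimeter = 2·24·5.500·sin(180°/24) = 34.46 mm); Subtracting the remaining from the first: starting from the cone, the r=5.5 cylinder at (1.5, -3.5) partially overlaps it — only the 92.84 mm² overlap (of its 93.95 mm²) is removed, clipping the outline — boundary = 79.88 mm. Overall, the cross-section is a single solid region. Total boundary length (outer) = 79.88 mm.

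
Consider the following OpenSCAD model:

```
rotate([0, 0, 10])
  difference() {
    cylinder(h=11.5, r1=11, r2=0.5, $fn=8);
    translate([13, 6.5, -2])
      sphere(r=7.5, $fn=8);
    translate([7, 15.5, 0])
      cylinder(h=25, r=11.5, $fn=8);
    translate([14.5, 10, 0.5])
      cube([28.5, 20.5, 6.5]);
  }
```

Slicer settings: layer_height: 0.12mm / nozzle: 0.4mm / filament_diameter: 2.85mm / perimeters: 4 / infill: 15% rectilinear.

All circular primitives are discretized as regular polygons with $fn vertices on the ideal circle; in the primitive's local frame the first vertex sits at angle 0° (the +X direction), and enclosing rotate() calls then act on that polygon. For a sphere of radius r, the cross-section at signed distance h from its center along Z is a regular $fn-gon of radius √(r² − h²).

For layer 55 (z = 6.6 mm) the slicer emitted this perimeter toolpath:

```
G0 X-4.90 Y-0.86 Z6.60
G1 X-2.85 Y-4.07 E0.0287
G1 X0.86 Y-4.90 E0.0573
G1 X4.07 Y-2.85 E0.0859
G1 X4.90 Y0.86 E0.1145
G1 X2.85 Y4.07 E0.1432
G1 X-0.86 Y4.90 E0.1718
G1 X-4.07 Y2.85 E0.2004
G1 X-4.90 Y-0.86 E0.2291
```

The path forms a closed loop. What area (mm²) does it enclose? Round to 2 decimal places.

69.91 mm²

Apply the shoelace formula to the sequence of (X, Y) vertices; enclosed area = 69.91 mm².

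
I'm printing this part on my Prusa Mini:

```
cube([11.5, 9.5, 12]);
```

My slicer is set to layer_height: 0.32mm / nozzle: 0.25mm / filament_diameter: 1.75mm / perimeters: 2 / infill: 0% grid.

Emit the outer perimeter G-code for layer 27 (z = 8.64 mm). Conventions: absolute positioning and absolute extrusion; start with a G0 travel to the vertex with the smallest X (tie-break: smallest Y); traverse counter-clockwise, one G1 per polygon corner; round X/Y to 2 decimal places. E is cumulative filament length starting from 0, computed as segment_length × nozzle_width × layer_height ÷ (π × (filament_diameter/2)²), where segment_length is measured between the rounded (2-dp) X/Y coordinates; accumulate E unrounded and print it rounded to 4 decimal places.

G0 X0.00 Y0.00 Z8.64
G1 X11.50 Y0.00 E0.3825
G1 X11.50 Y9.50 E0.6985
G1 X0.00 Y9.50 E1.0810
G1 X0.00 Y0.00 E1.3969

At z = 8.64 mm: the cube is present — its section is the full 11.5×9.5 rectangle. The outline is a single polygon with 4 vertices. Extrusion per mm of travel: 0.25 × 0.32 / (π × 0.875²) = 0.033260. Accumulating E over each segment gives final E = 1.3969.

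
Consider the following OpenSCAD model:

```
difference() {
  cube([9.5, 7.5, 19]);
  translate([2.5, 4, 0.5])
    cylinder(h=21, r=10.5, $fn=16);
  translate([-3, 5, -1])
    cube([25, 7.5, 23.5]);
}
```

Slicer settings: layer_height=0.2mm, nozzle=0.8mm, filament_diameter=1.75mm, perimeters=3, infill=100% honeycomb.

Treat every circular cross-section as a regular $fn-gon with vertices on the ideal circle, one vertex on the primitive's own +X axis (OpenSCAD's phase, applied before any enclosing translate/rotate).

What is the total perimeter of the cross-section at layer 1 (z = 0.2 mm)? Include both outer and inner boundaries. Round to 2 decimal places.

29.00 mm

At z = 0.2 mm: the 9.5×7.5 cube contributes its full rectangle (perimeter 34.00 mm); the cylinder at (2.5, 4) does not reach this height (z outside [0.5, 21.5]); the cube at (-3, 5) is present — its section is the full 25×7.5 rectangle (perimeter 65.00 mm); After the difference (first − rest): starting from the 9.5×7.5 cube, the 25×7.5 cube at (-3, 5) partially overlaps it — only the 23.75 mm² overlap (of its 187.50 mm²) is removed, clipping the outline — boundary = 29.00 mm. Overall, the cross-section is a single solid region. Total boundary length (outer) = 29.00 mm.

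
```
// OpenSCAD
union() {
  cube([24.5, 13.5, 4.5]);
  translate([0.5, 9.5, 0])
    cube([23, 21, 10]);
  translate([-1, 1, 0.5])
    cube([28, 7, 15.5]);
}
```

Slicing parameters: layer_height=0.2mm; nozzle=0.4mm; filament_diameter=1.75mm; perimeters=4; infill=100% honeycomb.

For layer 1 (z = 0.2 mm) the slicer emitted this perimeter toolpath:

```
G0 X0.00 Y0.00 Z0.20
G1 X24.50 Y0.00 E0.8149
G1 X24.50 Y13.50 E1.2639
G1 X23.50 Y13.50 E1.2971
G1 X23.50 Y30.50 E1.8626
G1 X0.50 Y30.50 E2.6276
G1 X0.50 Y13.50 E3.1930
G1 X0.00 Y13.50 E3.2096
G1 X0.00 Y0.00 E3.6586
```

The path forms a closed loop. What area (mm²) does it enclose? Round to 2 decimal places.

Apply the shoelace formula to the sequence of (X, Y) vertices; enclosed area = 721.75 mm².

721.75 mm²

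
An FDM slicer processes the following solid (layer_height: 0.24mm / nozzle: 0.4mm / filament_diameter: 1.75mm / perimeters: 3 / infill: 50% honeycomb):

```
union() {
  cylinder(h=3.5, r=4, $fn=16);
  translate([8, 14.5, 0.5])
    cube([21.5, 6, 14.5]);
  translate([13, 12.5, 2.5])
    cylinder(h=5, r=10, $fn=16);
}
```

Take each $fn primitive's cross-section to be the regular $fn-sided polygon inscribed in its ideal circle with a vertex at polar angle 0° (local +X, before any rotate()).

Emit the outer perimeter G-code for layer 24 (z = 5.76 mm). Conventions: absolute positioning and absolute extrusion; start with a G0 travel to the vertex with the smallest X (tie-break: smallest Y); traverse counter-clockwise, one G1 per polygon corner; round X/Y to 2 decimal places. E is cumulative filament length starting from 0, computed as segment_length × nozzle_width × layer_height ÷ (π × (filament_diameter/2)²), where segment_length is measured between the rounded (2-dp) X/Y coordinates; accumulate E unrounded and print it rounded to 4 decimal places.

At z = 5.76 mm: the cylinder is not intersected at this z (z outside [0, 3.5]); the 21.5×6 cube at (8, 14.5) contributes its full rectangle; the r=10 cylinder at (13, 12.5) contributes a regular 16-gon of circumradius 10; Taking the union: the regions partially overlap (shared area 79.59 mm²), so overlapping operands fuse into one piece — 1 connected region. The outline is a single polygon with 18 vertices. Extrusion per mm of travel: 0.4 × 0.24 / (π × 0.875²) = 0.039912. Accumulating E over each segment gives final E = 3.1418.

G0 X3.00 Y12.50 Z5.76
G1 X3.76 Y8.67 E0.1558
G1 X5.93 Y5.43 E0.3115
G1 X9.17 Y3.26 E0.4671
G1 X13.00 Y2.50 E0.6230
G1 X16.83 Y3.26 E0.7788
G1 X20.07 Y5.43 E0.9345
G1 X22.24 Y8.67 E1.0901
G1 X23.00 Y12.50 E1.2459
G1 X22.60 Y14.50 E1.3273
G1 X29.50 Y14.50 E1.6027
G1 X29.50 Y20.50 E1.8422
G1 X18.68 Y20.50 E2.2741
G1 X16.83 Y21.74 E2.3629
G1 X13.00 Y22.50 E2.5188
G1 X9.17 Y21.74 E2.6746
G1 X5.93 Y19.57 E2.8303
G1 X3.76 Y16.33 E2.9859
G1 X3.00 Y12.50 E3.1418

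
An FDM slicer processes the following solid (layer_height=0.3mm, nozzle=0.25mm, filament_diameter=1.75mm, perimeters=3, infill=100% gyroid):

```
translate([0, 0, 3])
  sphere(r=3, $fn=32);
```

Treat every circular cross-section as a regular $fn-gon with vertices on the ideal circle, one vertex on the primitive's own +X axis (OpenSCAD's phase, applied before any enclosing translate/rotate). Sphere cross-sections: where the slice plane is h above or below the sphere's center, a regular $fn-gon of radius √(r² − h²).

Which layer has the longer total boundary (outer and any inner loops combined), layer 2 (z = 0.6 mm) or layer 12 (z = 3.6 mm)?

Layer 2 (z = 0.6): the r=3 sphere contributes a regular 32-gon of circumradius √(3²−2.4²) = 1.800 (perimeter = 2·32·1.800·sin(180°/32) = 11.29 mm). So its perimeter = 11.29 mm. Layer 12 (z = 3.6): the sphere: section is a regular 32-gon, circumradius = √(r²−h²) = √(3²−0.6²) = 2.939 (perimeter = 2·32·2.939·sin(180°/32) = 18.44 mm). So its perimeter = 18.44 mm. Layer 12 is larger (18.44 vs 11.29 mm).

layer 12 (z = 3.6 mm)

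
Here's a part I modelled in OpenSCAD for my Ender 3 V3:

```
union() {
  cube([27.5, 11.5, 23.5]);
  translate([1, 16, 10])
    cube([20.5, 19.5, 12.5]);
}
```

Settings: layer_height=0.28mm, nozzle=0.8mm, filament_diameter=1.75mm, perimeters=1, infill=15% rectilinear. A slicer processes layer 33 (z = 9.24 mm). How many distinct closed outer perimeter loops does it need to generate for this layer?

1

At z = 9.24 mm: the cube is present — its section is the full 27.5×11.5 rectangle; the cube at (1, 16) does not reach this height (z outside [10, 22.5]); Taking the union: only the 27.5×11.5 cube is present, so the union is just that shape — 1 connected region. The result has 1 disconnected region.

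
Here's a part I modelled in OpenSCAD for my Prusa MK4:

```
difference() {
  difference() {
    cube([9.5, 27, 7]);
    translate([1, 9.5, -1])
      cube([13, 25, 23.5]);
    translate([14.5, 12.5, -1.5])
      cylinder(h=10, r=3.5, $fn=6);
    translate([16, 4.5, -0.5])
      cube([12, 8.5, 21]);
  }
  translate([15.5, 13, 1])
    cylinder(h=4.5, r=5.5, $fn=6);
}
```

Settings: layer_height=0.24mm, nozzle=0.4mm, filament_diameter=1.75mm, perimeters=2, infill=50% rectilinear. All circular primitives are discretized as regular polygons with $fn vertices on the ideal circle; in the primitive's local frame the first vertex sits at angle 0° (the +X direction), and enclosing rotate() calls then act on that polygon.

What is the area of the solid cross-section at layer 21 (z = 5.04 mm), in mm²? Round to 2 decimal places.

107.75 mm²

At z = 5.04 mm: the 9.5×27 cube contributes its full rectangle (area 256.50 mm²); the 13×25 cube at (1, 9.5) contributes its full rectangle (area 325.00 mm²); the r=3.5 cylinder at (14.5, 12.5) contributes a regular 6-gon of circumradius 3.5 (area = (6/2)·3.500²·sin(360°/6) = 31.83 mm²); the 12×8.5 cube at (16, 4.5) contributes its full rectangle (area 102.00 mm²); After the difference (first − rest): starting from the 9.5×27 cube (256.50 mm²), the 13×25 cube at (1, 9.5) partially overlaps it — only the 148.75 mm² overlap (of its 325.00 mm²) is removed, clipping the outline; the r=3.5 cylinder at (14.5, 12.5) misses the remaining region (no effect); the 12×8.5 cube at (16, 4.5) misses the remaining region (no effect) — area = 107.75 mm²; the r=5.5 cylinder at (15.5, 13) gives a regular 6-gon of circumradius 5.5 (constant along its height) (area = (6/2)·5.500²·sin(360°/6) = 78.59 mm²); After the difference (first − rest): starting from the result so far (107.75 mm²), the r=5.5 cylinder at (15.5, 13) misses the remaining region (no effect) — area = 107.75 mm². Overall, the cross-section is a single solid region. Net area = 107.75 mm².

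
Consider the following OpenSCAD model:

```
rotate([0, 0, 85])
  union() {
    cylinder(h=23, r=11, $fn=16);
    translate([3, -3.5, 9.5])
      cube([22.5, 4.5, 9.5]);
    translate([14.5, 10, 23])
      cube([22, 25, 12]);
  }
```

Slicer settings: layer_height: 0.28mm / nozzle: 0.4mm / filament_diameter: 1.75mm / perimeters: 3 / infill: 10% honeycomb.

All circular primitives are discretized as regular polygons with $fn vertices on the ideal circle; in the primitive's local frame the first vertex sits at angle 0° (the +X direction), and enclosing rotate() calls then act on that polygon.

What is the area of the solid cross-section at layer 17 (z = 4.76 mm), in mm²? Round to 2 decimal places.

370.44 mm²

At z = 4.76 mm: the cylinder: section is a regular 16-gon, circumradius r=11 (area = (16/2)·11.000²·sin(360°/16) = 370.44 mm²); the cube at (3, -3.5) is not intersected at this z (z outside [9.5, 19]); the cube at (14.5, 10) is not intersected at this z (z outside [23, 35]); Merging all regions: only the r=11 cylinder is present, so the union is just that shape — area = 370.44 mm²; (whole slice rotated 85° about Z — lengths, areas and connectivity unchanged). Overall, the cross-section is a single solid region. Net area = 370.44 mm².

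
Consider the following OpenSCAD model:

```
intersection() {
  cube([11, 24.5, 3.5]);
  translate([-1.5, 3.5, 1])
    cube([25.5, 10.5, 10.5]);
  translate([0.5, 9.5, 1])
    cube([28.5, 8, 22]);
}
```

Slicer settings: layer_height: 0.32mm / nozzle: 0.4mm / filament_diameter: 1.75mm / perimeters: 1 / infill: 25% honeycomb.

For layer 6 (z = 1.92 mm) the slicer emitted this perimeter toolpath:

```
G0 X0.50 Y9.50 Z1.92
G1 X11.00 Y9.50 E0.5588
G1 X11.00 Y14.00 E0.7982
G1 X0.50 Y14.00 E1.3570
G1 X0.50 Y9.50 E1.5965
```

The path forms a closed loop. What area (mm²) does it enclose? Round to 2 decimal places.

Apply the shoelace formula to the sequence of (X, Y) vertices; enclosed area = 47.25 mm².

47.25 mm²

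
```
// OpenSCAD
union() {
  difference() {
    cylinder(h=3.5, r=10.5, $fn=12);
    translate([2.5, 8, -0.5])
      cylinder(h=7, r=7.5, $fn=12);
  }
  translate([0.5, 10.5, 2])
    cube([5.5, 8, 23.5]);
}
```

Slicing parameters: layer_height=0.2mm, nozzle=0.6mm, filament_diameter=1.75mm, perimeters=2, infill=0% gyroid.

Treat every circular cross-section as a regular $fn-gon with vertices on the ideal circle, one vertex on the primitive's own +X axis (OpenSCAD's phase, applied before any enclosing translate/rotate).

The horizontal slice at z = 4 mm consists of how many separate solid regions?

At z = 4 mm: the cylinder does not reach this height (z outside [0, 3.5]); the cylinder at (2.5, 8): section is a regular 12-gon, circumradius r=7.5; Subtracting the remaining from the first: the first operand is absent here, so nothing remains; the 5.5×8 cube at (0.5, 10.5) contributes its full rectangle; Combining (union): only the 5.5×8 cube at (0.5, 10.5) is present, so the union is just that shape — 1 connected region. The result has 1 disconnected region.

1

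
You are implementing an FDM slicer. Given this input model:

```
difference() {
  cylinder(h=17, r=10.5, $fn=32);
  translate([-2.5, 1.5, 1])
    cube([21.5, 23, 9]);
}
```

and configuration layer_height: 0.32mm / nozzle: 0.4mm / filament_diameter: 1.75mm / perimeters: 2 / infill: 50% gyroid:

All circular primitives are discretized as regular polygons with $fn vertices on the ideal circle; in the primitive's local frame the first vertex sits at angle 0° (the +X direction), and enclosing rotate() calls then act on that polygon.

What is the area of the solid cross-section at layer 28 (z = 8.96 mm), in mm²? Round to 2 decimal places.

At z = 8.96 mm: the r=10.5 cylinder contributes a regular 32-gon of circumradius 10.5 (area = (32/2)·10.500²·sin(360°/32) = 344.14 mm²); the cube at (-2.5, 1.5) is present — its section is the full 21.5×23 rectangle (area 494.50 mm²); Subtracting the remaining from the first: starting from the r=10.5 cylinder (344.14 mm²), the 21.5×23 cube at (-2.5, 1.5) partially overlaps it — only the 92.57 mm² overlap (of its 494.50 mm²) is removed, clipping the outline — area = 251.57 mm². Overall, the cross-section is a single solid region. Net area = 251.57 mm².

251.57 mm²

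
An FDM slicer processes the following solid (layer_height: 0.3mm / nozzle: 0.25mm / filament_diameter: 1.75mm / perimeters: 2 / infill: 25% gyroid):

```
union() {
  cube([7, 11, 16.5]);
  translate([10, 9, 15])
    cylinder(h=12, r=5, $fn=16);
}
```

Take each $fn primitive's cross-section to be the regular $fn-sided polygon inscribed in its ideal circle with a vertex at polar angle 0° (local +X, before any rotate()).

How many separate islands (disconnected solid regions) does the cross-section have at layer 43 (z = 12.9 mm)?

At z = 12.9 mm: the cube is present — its section is the full 7×11 rectangle; the cylinder at (10, 9) is absent (z outside [15, 27]); Merging all regions: only the 7×11 cube is present, so the union is just that shape — 1 connected region. Overall, the cross-section is a single solid region. Island count = 1.

1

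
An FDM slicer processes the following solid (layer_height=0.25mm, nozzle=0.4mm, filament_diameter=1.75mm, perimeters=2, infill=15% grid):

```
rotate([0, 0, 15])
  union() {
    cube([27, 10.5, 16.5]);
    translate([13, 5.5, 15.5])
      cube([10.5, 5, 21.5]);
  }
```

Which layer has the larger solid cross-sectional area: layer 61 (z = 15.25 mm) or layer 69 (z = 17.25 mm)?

layer 61 (z = 15.25 mm)

Layer 61 (z = 15.25): the cube is present — its section is the full 27×10.5 rectangle (area 283.50 mm²); the cube at (13, 5.5) is absent (z outside [15.5, 37]); Taking the union: only the 27×10.5 cube is present, so the union is just that shape — area = 283.50 mm²; (rotated 15° about Z; rotation is an isometry so areas/perimeters/island counts are preserved). So its area = 283.50 mm². Layer 69 (z = 17.25): the cube does not reach this height (z outside [0, 16.5]); the 10.5×5 cube at (13, 5.5) contributes its full rectangle (area 52.50 mm²); Combining (union): only the 10.5×5 cube at (13, 5.5) is present, so the union is just that shape — area = 52.50 mm²; (rotated 15° about Z; rotation is an isometry so areas/perimeters/island counts are preserved). So its area = 52.50 mm². Layer 61 is larger (283.50 vs 52.50 mm²).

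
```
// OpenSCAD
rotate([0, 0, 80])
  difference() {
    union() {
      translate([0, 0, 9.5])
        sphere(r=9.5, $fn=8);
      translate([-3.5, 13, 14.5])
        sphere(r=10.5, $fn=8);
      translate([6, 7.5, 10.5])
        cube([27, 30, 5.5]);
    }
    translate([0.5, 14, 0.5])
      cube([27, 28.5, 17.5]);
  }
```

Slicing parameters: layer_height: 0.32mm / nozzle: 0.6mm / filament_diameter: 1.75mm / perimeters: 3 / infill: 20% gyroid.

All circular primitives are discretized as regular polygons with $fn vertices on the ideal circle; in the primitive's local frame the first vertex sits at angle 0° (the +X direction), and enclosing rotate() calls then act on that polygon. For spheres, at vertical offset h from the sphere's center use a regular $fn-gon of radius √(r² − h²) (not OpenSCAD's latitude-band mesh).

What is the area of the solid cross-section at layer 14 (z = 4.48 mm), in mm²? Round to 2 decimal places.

At z = 4.48 mm: the r=9.5 sphere contributes a regular 8-gon of circumradius √(9.5²−5.02²) = 8.065 (area = (8/2)·8.065²·sin(360°/8) = 183.99 mm²); the r=10.5 sphere at (-3.5, 13) slices to a regular 8-gon of circumradius 3.138 (√(r²−h²) with h=10.02 from center) (area = (8/2)·3.138²·sin(360°/8) = 27.86 mm²); the cube at (6, 7.5) does not reach this height (z outside [10.5, 16]); Taking the union: the 2 present regions are separate (no shared area or edge), so areas and boundary lengths simply add and each stays a separate island — area = 211.85 mm²; the cube at (0.5, 14) is present — its section is the full 27×28.5 rectangle (area 769.50 mm²); After the difference (first − rest): starting from the result so far (211.85 mm²), the 27×28.5 cube at (0.5, 14) misses the remaining region (no effect) — area = 211.85 mm²; (whole slice rotated 80° about Z — lengths, areas and connectivity unchanged). Overall, the cross-section has 2 separate islands. Net area = 211.85 mm².

211.85 mm²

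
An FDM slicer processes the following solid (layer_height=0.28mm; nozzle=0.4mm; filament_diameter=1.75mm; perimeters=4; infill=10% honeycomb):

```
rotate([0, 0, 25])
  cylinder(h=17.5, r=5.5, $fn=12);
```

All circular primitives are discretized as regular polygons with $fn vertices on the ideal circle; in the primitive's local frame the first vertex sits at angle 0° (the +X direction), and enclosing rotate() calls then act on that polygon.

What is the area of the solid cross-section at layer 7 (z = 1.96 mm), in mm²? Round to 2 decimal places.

90.75 mm²

At z = 1.96 mm: the cylinder: section is a regular 12-gon, circumradius r=5.5 (area = (12/2)·5.500²·sin(360°/12) = 90.75 mm²); (whole slice rotated 25° about Z — lengths, areas and connectivity unchanged). Overall, the cross-section is a single solid region. Net area = 90.75 mm².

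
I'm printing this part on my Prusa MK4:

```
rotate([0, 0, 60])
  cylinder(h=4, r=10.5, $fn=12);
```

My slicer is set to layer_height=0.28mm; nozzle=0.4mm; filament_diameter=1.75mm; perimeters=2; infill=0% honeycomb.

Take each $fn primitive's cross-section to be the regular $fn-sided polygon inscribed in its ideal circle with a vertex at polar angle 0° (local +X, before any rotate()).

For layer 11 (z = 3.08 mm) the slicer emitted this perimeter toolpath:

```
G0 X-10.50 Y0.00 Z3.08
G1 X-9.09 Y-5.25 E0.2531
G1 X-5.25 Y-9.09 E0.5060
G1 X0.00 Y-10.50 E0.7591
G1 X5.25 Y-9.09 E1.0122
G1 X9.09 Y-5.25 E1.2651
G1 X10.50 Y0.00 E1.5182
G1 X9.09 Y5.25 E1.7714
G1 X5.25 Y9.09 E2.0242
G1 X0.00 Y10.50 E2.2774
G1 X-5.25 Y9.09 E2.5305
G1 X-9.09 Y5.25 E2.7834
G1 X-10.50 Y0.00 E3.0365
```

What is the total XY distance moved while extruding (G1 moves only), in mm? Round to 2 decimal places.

65.21 mm

Sum the Euclidean lengths of each G1 segment: total = 65.21 mm.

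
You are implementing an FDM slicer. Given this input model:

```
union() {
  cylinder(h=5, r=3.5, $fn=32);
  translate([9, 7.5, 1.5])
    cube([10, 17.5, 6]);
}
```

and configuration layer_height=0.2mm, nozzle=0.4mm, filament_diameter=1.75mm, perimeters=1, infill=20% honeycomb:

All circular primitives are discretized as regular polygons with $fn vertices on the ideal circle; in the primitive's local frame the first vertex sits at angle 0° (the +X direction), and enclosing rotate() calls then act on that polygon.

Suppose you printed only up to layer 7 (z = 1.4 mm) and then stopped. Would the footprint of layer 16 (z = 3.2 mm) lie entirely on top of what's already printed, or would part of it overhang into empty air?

Compare the two slices. At z = 1.4: the r=3.5 cylinder gives a regular 32-gon of circumradius 3.5 (constant along its height) (area = (32/2)·3.500²·sin(360°/32) = 38.24 mm²); the cube at (9, 7.5) is not intersected at this z (z outside [1.5, 7.5]); Merging all regions: only the r=3.5 cylinder is present, so the union is just that shape — area = 38.24 mm². At z = 3.2: the r=3.5 cylinder gives a regular 32-gon of circumradius 3.5 (constant along its height) (area = (32/2)·3.500²·sin(360°/32) = 38.24 mm²); the cube at (9, 7.5) (footprint 10×17.5) is included at this height (area 175.00 mm²); Combining (union): the 2 present regions are separate (no shared area or edge), so areas and boundary lengths simply add and each stays a separate island — area = 213.24 mm². Checking containment: at z = 3.2 the cross-section extends beyond the z = 1.4 cross-section by about 175.00 mm².

part overhangs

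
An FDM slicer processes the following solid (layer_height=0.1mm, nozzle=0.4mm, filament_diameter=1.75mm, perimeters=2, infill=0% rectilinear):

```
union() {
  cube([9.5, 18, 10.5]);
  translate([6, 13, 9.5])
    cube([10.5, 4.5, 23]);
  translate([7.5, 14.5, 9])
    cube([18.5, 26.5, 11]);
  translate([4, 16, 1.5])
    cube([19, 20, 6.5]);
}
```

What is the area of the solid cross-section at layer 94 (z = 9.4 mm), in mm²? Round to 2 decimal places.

654.25 mm²

At z = 9.4 mm: the cube is present — its section is the full 9.5×18 rectangle (area 171.00 mm²); the cube at (6, 13) is absent (z outside [9.5, 32.5]); the cube at (7.5, 14.5) is present — its section is the full 18.5×26.5 rectangle (area 490.25 mm²); the cube at (4, 16) is absent (z outside [1.5, 8]); Taking the union: the regions partially overlap — summed areas 661.25 mm² minus the doubly-counted overlap 7.00 mm² gives 654.25 mm² — area = 654.25 mm². Overall, the cross-section is a single solid region. Net area = 654.25 mm².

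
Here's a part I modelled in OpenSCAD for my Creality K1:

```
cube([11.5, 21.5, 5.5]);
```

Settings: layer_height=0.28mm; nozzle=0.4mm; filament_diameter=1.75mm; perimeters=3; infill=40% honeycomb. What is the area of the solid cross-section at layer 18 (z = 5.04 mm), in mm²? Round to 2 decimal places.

At z = 5.04 mm: the 11.5×21.5 cube contributes its full rectangle (area 247.25 mm²). Overall, the cross-section is a single solid region. Net area = 247.25 mm².

247.25 mm²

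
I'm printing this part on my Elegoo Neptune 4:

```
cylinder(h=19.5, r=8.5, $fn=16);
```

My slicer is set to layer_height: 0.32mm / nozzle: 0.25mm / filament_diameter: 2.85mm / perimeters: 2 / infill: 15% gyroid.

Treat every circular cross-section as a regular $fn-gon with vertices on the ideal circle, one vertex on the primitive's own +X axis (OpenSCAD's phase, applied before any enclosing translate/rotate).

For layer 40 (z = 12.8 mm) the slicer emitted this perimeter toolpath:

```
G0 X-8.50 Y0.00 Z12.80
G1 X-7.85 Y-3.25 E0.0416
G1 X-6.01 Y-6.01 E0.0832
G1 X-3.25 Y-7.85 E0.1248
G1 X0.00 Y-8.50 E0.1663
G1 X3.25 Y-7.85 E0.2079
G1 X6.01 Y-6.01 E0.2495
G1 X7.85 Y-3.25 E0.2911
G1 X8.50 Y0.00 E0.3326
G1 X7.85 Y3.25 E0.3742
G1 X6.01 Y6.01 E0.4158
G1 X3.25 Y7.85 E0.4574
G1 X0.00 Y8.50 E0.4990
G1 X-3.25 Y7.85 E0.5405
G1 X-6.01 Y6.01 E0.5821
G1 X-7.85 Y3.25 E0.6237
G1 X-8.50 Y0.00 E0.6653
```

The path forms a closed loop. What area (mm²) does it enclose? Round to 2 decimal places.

221.08 mm²

Apply the shoelace formula to the sequence of (X, Y) vertices; enclosed area = 221.08 mm².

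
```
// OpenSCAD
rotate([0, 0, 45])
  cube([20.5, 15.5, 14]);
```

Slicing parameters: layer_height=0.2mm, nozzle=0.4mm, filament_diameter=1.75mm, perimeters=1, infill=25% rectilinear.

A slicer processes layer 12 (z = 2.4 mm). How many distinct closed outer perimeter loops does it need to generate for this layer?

1

At z = 2.4 mm: the cube (footprint 20.5×15.5) is included at this height; (rotated 45° about Z; rotation is an isometry so areas/perimeters/island counts are preserved). The result has 1 disconnected region.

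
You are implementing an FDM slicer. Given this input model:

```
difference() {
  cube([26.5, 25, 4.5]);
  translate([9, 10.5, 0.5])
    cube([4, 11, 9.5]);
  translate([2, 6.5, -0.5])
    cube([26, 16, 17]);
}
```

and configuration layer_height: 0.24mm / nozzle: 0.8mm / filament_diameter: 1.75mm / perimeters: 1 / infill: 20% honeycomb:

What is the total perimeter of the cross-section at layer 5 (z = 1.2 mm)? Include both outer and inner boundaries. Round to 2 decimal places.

At z = 1.2 mm: the cube (footprint 26.5×25) is included at this height (perimeter 103.00 mm); the cube at (9, 10.5) is present — its section is the full 4×11 rectangle (perimeter 30.00 mm); the 26×16 cube at (2, 6.5) contributes its full rectangle (perimeter 84.00 mm); After the difference (first − rest): starting from the 26.5×25 cube, the 4×11 cube at (9, 10.5) lies wholly inside it (removes its full 44.00 mm² and its 30.00 mm outline becomes a hole wall); the 26×16 cube at (2, 6.5) partially overlaps it — only the 348.00 mm² overlap (of its 416.00 mm²) is removed, clipping the outline — boundary = 152.00 mm. Overall, the cross-section is a single solid region. Total boundary length (outer) = 152.00 mm.

152.00 mm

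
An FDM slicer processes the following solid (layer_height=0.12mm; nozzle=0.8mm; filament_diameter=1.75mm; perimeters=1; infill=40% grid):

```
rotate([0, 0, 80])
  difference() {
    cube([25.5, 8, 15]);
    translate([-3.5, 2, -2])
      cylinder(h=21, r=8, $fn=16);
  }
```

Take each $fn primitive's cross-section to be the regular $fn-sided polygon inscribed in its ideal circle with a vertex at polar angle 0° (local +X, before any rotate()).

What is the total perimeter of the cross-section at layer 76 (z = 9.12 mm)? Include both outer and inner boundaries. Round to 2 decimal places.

At z = 9.12 mm: the cube is present — its section is the full 25.5×8 rectangle (perimeter 67.00 mm); the r=8 cylinder at (-3.5, 2) contributes a regular 16-gon of circumradius 8 (perimeter = 2·16·8.000·sin(180°/16) = 49.94 mm); Taking the first minus the rest: starting from the 25.5×8 cube, the r=8 cylinder at (-3.5, 2) partially overlaps it — only the 29.95 mm² overlap (of its 195.93 mm²) is removed, clipping the outline — boundary = 62.15 mm; (rotated 80° about Z; rotation is an isometry so areas/perimeters/island counts are preserved). Overall, the cross-section is a single solid region. Total boundary length (outer) = 62.15 mm.

62.15 mm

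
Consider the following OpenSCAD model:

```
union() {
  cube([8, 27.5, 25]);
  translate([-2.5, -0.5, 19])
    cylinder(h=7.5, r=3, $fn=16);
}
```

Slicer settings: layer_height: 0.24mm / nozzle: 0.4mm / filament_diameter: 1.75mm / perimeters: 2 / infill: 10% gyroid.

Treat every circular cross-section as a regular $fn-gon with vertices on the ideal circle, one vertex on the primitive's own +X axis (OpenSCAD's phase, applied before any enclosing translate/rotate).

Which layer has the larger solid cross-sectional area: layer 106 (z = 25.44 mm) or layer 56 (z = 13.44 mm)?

Layer 106 (z = 25.44): the cube is absent (z outside [0, 25]); the r=3 cylinder at (-2.5, -0.5) contributes a regular 16-gon of circumradius 3 (area = (16/2)·3.000²·sin(360°/16) = 27.55 mm²); Merging all regions: only the r=3 cylinder at (-2.5, -0.5) is present, so the union is just that shape — area = 27.55 mm². So its area = 27.55 mm². Layer 56 (z = 13.44): the 8×27.5 cube contributes its full rectangle (area 220.00 mm²); the cylinder at (-2.5, -0.5) does not reach this height (z outside [19, 26.5]); Taking the union: only the 8×27.5 cube is present, so the union is just that shape — area = 220.00 mm². So its area = 220.00 mm². Layer 56 is larger (220.00 vs 27.55 mm²).

layer 56 (z = 13.44 mm)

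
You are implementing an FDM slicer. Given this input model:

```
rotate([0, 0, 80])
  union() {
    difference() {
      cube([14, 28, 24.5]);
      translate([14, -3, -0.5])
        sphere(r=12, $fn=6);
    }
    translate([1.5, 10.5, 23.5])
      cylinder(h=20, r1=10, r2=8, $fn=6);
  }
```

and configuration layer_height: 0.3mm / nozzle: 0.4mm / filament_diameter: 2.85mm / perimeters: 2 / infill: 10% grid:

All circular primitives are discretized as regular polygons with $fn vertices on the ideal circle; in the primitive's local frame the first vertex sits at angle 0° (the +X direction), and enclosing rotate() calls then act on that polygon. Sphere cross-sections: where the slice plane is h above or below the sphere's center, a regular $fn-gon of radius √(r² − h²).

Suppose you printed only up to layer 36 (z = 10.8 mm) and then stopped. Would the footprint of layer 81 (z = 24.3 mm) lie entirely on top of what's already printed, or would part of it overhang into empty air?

Compare the two slices. At z = 10.8: the cube (footprint 14×28) is included at this height (area 392.00 mm²); the sphere at (14, -3): section is a regular 6-gon, circumradius = √(r²−h²) = √(12²−11.3²) = 4.039 (area = (6/2)·4.039²·sin(360°/6) = 42.37 mm²); Subtracting the remaining from the first: starting from the 14×28 cube (392.00 mm²), the r=12 sphere at (14, -3) partially overlaps it — only the 1.08 mm² overlap (of its 42.37 mm²) is removed, clipping the outline — area = 390.92 mm²; the cone at (1.5, 10.5) is not intersected at this z (z outside [23.5, 43.5]); Merging all regions: only the result so far is present, so the union is just that shape — area = 390.92 mm²; (whole slice rotated 80° about Z — lengths, areas and connectivity unchanged). At z = 24.3: the cube is present — its section is the full 14×28 rectangle (area 392.00 mm²); the sphere at (14, -3) is not intersected at this z (|z−center|=24.800 > r=12); After the difference (first − rest): none of the subtracted shapes is present at this height, so the 14×28 cube is unchanged — area = 392.00 mm²; the cone at (1.5, 10.5) (r1=10→r2=8) has section circumradius 9.920 here — a regular 6-gon (area = (6/2)·9.920²·sin(360°/6) = 255.67 mm²); Taking the union: the regions partially overlap — summed areas 647.67 mm² minus the doubly-counted overlap 153.61 mm² gives 494.06 mm² — area = 494.06 mm²; (rotated 80° about Z; rotation is an isometry so areas/perimeters/island counts are preserved). Checking containment: at z = 24.3 the cross-section extends beyond the z = 10.8 cross-section by about 103.14 mm².

part overhangs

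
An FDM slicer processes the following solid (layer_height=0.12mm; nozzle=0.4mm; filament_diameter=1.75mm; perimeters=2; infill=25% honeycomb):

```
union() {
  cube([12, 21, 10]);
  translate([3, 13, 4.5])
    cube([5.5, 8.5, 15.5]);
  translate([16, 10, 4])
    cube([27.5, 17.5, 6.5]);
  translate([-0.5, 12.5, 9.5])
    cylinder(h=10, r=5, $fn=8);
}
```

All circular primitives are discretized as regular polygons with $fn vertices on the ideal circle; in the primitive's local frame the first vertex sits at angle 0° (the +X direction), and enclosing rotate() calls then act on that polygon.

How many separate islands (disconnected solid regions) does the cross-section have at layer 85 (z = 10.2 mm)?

2

At z = 10.2 mm: the cube is absent (z outside [0, 10]); the 5.5×8.5 cube at (3, 13) contributes its full rectangle; the 27.5×17.5 cube at (16, 10) contributes its full rectangle; the cylinder at (-0.5, 12.5): section is a regular 8-gon, circumradius r=5; Merging all regions: the regions partially overlap (shared area 2.02 mm²), so overlapping operands fuse into one piece — 2 connected regions. Overall, the cross-section has 2 separate islands. Island count = 2.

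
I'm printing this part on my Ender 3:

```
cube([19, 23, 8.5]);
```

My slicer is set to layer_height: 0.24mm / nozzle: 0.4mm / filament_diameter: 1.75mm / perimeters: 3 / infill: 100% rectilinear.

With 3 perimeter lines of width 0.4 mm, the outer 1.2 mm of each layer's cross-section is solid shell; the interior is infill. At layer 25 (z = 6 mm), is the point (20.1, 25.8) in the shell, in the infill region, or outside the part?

outside

At z = 6 mm: the cube is present — its section is the full 19×23 rectangle. Overall, the cross-section is a single solid region. The nearest boundary edge runs (19.00, 0.00)→(19.00, 23.00); distance from the point to it = 3.01 mm. The point is not inside any of the regions above, so it lies outside the cross-section (3.01 mm from the nearest boundary).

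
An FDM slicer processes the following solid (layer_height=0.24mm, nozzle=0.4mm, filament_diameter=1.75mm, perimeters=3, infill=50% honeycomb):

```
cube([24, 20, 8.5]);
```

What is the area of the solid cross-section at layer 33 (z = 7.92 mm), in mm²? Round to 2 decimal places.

480.00 mm²

At z = 7.92 mm: the cube is present — its section is the full 24×20 rectangle (area 480.00 mm²). Overall, the cross-section is a single solid region. Net area = 480.00 mm².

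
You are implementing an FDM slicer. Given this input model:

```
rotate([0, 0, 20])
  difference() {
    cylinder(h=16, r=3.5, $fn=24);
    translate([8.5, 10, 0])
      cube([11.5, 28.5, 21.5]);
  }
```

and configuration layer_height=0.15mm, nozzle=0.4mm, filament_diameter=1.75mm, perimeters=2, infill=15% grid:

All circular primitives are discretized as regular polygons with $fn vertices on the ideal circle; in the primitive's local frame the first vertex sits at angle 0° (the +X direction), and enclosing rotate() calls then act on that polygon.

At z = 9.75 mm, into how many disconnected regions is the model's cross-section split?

1

At z = 9.75 mm: the r=3.5 cylinder gives a regular 24-gon of circumradius 3.5 (constant along its height); the cube at (8.5, 10) is present — its section is the full 11.5×28.5 rectangle; After the difference (first − rest): starting from the r=3.5 cylinder, the 11.5×28.5 cube at (8.5, 10) misses the remaining region (no effect) — 1 connected region; (whole slice rotated 20° about Z — lengths, areas and connectivity unchanged). The result has 1 disconnected region.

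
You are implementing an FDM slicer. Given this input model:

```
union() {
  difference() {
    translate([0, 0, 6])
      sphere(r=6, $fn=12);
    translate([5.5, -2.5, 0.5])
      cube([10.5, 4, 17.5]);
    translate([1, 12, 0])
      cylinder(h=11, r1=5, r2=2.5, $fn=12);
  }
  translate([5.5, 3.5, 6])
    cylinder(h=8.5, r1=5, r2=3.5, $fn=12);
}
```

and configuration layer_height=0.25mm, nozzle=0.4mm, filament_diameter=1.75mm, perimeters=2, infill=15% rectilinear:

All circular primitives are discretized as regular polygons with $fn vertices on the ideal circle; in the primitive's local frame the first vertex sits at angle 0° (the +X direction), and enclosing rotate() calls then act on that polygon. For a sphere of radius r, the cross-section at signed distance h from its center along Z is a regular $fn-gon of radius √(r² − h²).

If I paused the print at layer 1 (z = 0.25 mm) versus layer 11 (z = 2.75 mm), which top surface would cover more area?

Layer 1 (z = 0.25): the r=6 sphere contributes a regular 12-gon of circumradius √(6²−5.75²) = 1.714 (area = (12/2)·1.714²·sin(360°/12) = 8.81 mm²); the cube at (5.5, -2.5) does not reach this height (z outside [0.5, 18]); the cone at (1, 12): at t=0.023 of its height the radius interpolates to r₁+(r₂−r₁)t = 4.943, giving a regular 12-gon of that circumradius (area = (12/2)·4.943²·sin(360°/12) = 73.31 mm²); After the difference (first − rest): starting from the r=6 sphere (8.81 mm²), the cone at (1, 12) misses the remaining region (no effect) — area = 8.81 mm²; the cone at (5.5, 3.5) is not intersected at this z (z outside [6, 14.5]); Merging all regions: only that combined region is present, so the union is just that shape — area = 8.81 mm². So its area = 8.81 mm². Layer 11 (z = 2.75): the sphere: section is a regular 12-gon, circumradius = √(r²−h²) = √(6²−3.25²) = 5.044 (area = (12/2)·5.044²·sin(360°/12) = 76.31 mm²); the cube at (5.5, -2.5) is present — its section is the full 10.5×4 rectangle (area 42.00 mm²); the cone at (1, 12) contributes a regular 12-gon of circumradius 4.375 (interpolated between r1=5 and r2=2.5 at t=0.250) (area = (12/2)·4.375²·sin(360°/12) = 57.42 mm²); Subtracting the remaining from the first: starting from the r=6 sphere (76.31 mm²), the 10.5×4 cube at (5.5, -2.5) misses the remaining region (no effect); the cone at (1, 12) misses the remaining region (no effect) — area = 76.31 mm²; the cone at (5.5, 3.5) does not reach this height (z outside [6, 14.5]); Taking the union: only that combined region is present, so the union is just that shape — area = 76.31 mm². So its area = 76.31 mm². Layer 11 is larger (76.31 vs 8.81 mm²).

layer 11 (z = 2.75 mm)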